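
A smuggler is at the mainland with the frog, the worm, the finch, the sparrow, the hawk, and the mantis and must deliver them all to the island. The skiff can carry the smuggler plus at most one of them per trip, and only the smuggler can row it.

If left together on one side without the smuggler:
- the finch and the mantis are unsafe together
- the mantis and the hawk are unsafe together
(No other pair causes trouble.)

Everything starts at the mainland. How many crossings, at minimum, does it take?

Counting alone: the smuggler can take at most 1 across per trip to the island, so moving all 6 needs at least 6 loaded trips out, with a return between consecutive ones — at least 11 crossings.
The safety rule pushes this higher. Following every safe sequence of crossings, the most of the 6 that can be at the island as the skiff arrives there on crossing 11 is 5 — never all 6.
So no plan with fewer than 13 crossings exists, and this one achieves 13:
1. Smuggler goes to the island with the mantis.
2. Smuggler goes back to the mainland alone.
3. Smuggler goes to the island with the frog.
4. Smuggler goes back to the mainland alone.
5. Smuggler goes to the island with the worm.
6. Smuggler goes back to the mainland alone.
7. Smuggler goes to the island with the finch.
8. Smuggler goes back to the mainland with the mantis.
9. Smuggler goes to the island with the hawk.
10. Smuggler goes back to the mainland alone.
11. Smuggler goes to the island with the sparrow.
12. Smuggler goes back to the mainland alone.
13. Smuggler goes to the island with the mantis.

13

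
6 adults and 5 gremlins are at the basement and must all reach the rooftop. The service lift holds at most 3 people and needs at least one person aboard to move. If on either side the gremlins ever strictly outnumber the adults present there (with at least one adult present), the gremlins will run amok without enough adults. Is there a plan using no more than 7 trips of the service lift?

No

Counting alone: each trip to the rooftop takes at most 3 across and each return brings at least 1 back, so after t trips out (and t−1 returns) at most 3t − (t−1) of the 11 are across; that first reaches 11 at t = 5, so at least 9 crossings are needed.
Since 7 < 9, 7 crossings cannot be enough. (The shortest complete plan in fact takes 9:)
1. 3 gremlins → the rooftop.  (the basement: 6A 2G; the rooftop: 0A 3G)
2. 1 gremlin ← the basement.  (the basement: 6A 3G; the rooftop: 0A 2G)
3. 3 adults → the rooftop.  (the basement: 3A 3G; the rooftop: 3A 2G)
4. 1 adult ← the basement.  (the basement: 4A 3G; the rooftop: 2A 2G)
5. 2 adults and 1 gremlin → the rooftop.  (the basement: 2A 2G; the rooftop: 4A 3G)
6. 1 adult ← the basement.  (the basement: 3A 2G; the rooftop: 3A 3G)
7. 2 adults and 1 gremlin → the rooftop.  (the basement: 1A 1G; the rooftop: 5A 4G)
8. 1 adult ← the basement.  (the basement: 2A 1G; the rooftop: 4A 4G)
9. 2 adults and 1 gremlin → the rooftop.  (the basement: 0A 0G; the rooftop: 6A 5G)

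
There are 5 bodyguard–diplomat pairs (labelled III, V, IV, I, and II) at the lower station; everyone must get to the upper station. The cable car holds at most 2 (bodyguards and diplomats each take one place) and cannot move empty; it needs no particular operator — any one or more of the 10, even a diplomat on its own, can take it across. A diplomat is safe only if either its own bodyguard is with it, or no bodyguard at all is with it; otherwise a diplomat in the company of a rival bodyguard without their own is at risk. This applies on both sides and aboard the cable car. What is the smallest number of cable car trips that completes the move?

Following every safe sequence of crossings from the start, the most of the 10 that can be at the upper station as the cable car arrives there on crossings 1, 3, 5, 7 is 2, 3, 4, 5 respectively; the best ever achieved is 5 of 10.
From crossing 9 on, no configuration arises that was not already reachable earlier: only 82 distinct safe configurations (who is on which side, and where the cable car is) can ever be reached, none of them has everyone across, and every continuation just revisits them. So no valid plan exists.

impossible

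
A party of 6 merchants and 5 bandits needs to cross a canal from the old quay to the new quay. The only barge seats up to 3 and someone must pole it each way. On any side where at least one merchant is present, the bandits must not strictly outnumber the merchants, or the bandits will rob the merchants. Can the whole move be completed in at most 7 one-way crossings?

No

Counting alone: each trip to the new quay takes at most 3 across and each return brings at least 1 back, so after t trips out (and t−1 returns) at most 3t − (t−1) of the 11 are across; that first reaches 11 at t = 5, so at least 9 crossings are needed.
Since 7 < 9, 7 crossings cannot be enough. (The shortest complete plan in fact takes 9:)
1. 3 bandits → the new quay.  (the old quay: 6M 2B; the new quay: 0M 3B)
2. 1 bandit ← the old quay.  (the old quay: 6M 3B; the new quay: 0M 2B)
3. 3 merchants → the new quay.  (the old quay: 3M 3B; the new quay: 3M 2B)
4. 1 merchant ← the old quay.  (the old quay: 4M 3B; the new quay: 2M 2B)
5. 2 merchants and 1 bandit → the new quay.  (the old quay: 2M 2B; the new quay: 4M 3B)
6. 1 merchant ← the old quay.  (the old quay: 3M 2B; the new quay: 3M 3B)
7. 2 merchants and 1 bandit → the new quay.  (the old quay: 1M 1B; the new quay: 5M 4B)
8. 1 merchant ← the old quay.  (the old quay: 2M 1B; the new quay: 4M 4B)
9. 2 merchants and 1 bandit → the new quay.  (the old quay: 0M 0B; the new quay: 6M 5B)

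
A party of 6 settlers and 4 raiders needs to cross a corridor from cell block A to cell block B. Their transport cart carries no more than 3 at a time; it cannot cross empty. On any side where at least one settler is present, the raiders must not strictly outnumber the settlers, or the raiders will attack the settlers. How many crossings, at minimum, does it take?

Counting alone: each trip to cell block B takes at most 3 across and each return brings at least 1 back, so after t trips out (and t−1 returns) at most 3t − (t−1) of the 10 are across; that first reaches 10 at t = 5, so at least 9 crossings are needed.
The plan below uses exactly 9 crossings, so it is optimal:
1. 2 raiders → cell block B.  (cell block A: 6S 2R; cell block B: 0S 2R)
2. 1 raider ← cell block A.  (cell block A: 6S 3R; cell block B: 0S 1R)
3. 3 raiders → cell block B.  (cell block A: 6S 0R; cell block B: 0S 4R)
4. 1 raider ← cell block A.  (cell block A: 6S 1R; cell block B: 0S 3R)
5. 3 settlers → cell block B.  (cell block A: 3S 1R; cell block B: 3S 3R)
6. 1 raider ← cell block A.  (cell block A: 3S 2R; cell block B: 3S 2R)
7. 1 settler and 2 raiders → cell block B.  (cell block A: 2S 0R; cell block B: 4S 4R)
8. 1 raider ← cell block A.  (cell block A: 2S 1R; cell block B: 4S 3R)
9. 2 settlers and 1 raider → cell block B.  (cell block A: 0S 0R; cell block B: 6S 4R)

9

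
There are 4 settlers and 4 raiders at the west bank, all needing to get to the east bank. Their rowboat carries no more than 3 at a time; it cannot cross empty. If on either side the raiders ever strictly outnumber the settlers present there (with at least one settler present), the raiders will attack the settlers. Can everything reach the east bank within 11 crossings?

Yes — this plan uses 9 crossings (≤ 11):
1. 2 raiders → the east bank.  (the west bank: 4S 2R; the east bank: 0S 2R)
2. 1 raider ← the west bank.  (the west bank: 4S 3R; the east bank: 0S 1R)
3. 3 raiders → the east bank.  (the west bank: 4S 0R; the east bank: 0S 4R)
4. 1 raider ← the west bank.  (the west bank: 4S 1R; the east bank: 0S 3R)
5. 3 settlers → the east bank.  (the west bank: 1S 1R; the east bank: 3S 3R)
6. 1 settler and 1 raider ← the west bank.  (the west bank: 2S 2R; the east bank: 2S 2R)
7. 2 settlers → the east bank.  (the west bank: 0S 2R; the east bank: 4S 2R)
8. 1 raider ← the west bank.  (the west bank: 0S 3R; the east bank: 4S 1R)
9. 3 raiders → the east bank.  (the west bank: 0S 0R; the east bank: 4S 4R)

Yes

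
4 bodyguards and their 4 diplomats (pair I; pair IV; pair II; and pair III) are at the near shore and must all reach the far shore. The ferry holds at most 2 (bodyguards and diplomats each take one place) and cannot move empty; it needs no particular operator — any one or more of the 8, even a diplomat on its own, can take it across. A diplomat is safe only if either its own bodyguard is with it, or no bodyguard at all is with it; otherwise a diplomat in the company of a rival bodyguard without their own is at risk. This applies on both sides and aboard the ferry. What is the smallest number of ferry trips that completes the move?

Following every safe sequence of crossings from the start, the most of the 8 that can be at the far shore as the ferry arrives there on crossings 1, 3, 5 is 2, 3, 4 respectively; the best ever achieved is 4 of 8.
From crossing 7 on, no configuration arises that was not already reachable earlier: only 44 distinct safe configurations (who is on which side, and where the ferry is) can ever be reached, none of them has everyone across, and every continuation just revisits them. So no valid plan exists.

impossible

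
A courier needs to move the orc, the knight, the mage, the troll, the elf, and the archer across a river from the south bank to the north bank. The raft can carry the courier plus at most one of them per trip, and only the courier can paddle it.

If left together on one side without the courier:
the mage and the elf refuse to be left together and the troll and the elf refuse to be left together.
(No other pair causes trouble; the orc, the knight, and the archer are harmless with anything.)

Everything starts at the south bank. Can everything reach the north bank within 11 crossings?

No

Counting alone: the courier can take at most 1 across per trip to the north bank, so moving all 6 needs at least 6 loaded trips out, with a return between consecutive ones — at least 11 crossings.
The safety rule pushes this higher. Following every safe sequence of crossings, the most of the 6 that can be at the north bank as the raft arrives there on crossing 11 is 5 — never all 6.
So the move cannot be finished within 11 crossings. (The shortest complete plan takes 13:)
1. Courier goes to the north bank with the elf.  [the south bank: the archer, the knight, the mage, the orc, the troll | the north bank: the elf]
2. Courier goes back to the south bank alone.  [the south bank: the archer, the knight, the mage, the orc, the troll | the north bank: the elf]
3. Courier goes to the north bank with the orc.  [the south bank: the archer, the knight, the mage, the troll | the north bank: the elf, the orc]
4. Courier goes back to the south bank alone.  [the south bank: the archer, the knight, the mage, the troll | the north bank: the elf, the orc]
5. Courier goes to the north bank with the knight.  [the south bank: the archer, the mage, the troll | the north bank: the elf, the knight, the orc]
6. Courier goes back to the south bank alone.  [the south bank: the archer, the mage, the troll | the north bank: the elf, the knight, the orc]
7. Courier goes to the north bank with the mage.  [the south bank: the archer, the troll | the north bank: the elf, the knight, the mage, the orc]
8. Courier goes back to the south bank with the elf.  [the south bank: the archer, the elf, the troll | the north bank: the knight, the mage, the orc]
9. Courier goes to the north bank with the troll.  [the south bank: the archer, the elf | the north bank: the knight, the mage, the orc, the troll]
10. Courier goes back to the south bank alone.  [the south bank: the archer, the elf | the north bank: the knight, the mage, the orc, the troll]
11. Courier goes to the north bank with the archer.  [the south bank: the elf | the north bank: the archer, the knight, the mage, the orc, the troll]
12. Courier goes back to the south bank alone.  [the south bank: the elf | the north bank: the archer, the knight, the mage, the orc, the troll]
13. Courier goes to the north bank with the elf.  [the south bank: — | the north bank: the archer, the elf, the knight, the mage, the orc, the troll]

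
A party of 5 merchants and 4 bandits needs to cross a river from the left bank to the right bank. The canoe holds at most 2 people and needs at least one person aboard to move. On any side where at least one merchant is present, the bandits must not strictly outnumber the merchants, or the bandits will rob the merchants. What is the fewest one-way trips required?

Counting alone: each trip to the right bank takes at most 2 across and each return brings at least 1 back, so after t trips out (and t−1 returns) at most 2t − (t−1) of the 9 are across; that first reaches 9 at t = 8, so at least 15 crossings are needed.
The plan below uses exactly 15 crossings, so it is optimal:
1. 2 bandits → the right bank.  (the left bank: 5M 2B; the right bank: 0M 2B)
2. 1 bandit ← the left bank.  (the left bank: 5M 3B; the right bank: 0M 1B)
3. 2 bandits → the right bank.  (the left bank: 5M 1B; the right bank: 0M 3B)
4. 1 bandit ← the left bank.  (the left bank: 5M 2B; the right bank: 0M 2B)
5. 2 merchants → the right bank.  (the left bank: 3M 2B; the right bank: 2M 2B)
6. 1 bandit ← the left bank.  (the left bank: 3M 3B; the right bank: 2M 1B)
7. 1 merchant and 1 bandit → the right bank.  (the left bank: 2M 2B; the right bank: 3M 2B)
8. 1 merchant ← the left bank.  (the left bank: 3M 2B; the right bank: 2M 2B)
9. 1 merchant and 1 bandit → the right bank.  (the left bank: 2M 1B; the right bank: 3M 3B)
10. 1 bandit ← the left bank.  (the left bank: 2M 2B; the right bank: 3M 2B)
11. 1 merchant and 1 bandit → the right bank.  (the left bank: 1M 1B; the right bank: 4M 3B)
12. 1 merchant ← the left bank.  (the left bank: 2M 1B; the right bank: 3M 3B)
13. 1 merchant and 1 bandit → the right bank.  (the left bank: 1M 0B; the right bank: 4M 4B)
14. 1 bandit ← the left bank.  (the left bank: 1M 1B; the right bank: 4M 3B)
15. 1 merchant and 1 bandit → the right bank.  (the left bank: 0M 0B; the right bank: 5M 4B)

15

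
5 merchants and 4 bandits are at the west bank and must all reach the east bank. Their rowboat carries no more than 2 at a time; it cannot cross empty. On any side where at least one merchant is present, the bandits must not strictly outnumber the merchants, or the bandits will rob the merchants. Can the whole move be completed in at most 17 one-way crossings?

Yes — this plan uses 15 crossings (≤ 17):
1. 2 bandits → the east bank.  (the west bank: 5M 2B; the east bank: 0M 2B)
2. 1 bandit ← the west bank.  (the west bank: 5M 3B; the east bank: 0M 1B)
3. 2 bandits → the east bank.  (the west bank: 5M 1B; the east bank: 0M 3B)
4. 1 bandit ← the west bank.  (the west bank: 5M 2B; the east bank: 0M 2B)
5. 2 merchants → the east bank.  (the west bank: 3M 2B; the east bank: 2M 2B)
6. 1 bandit ← the west bank.  (the west bank: 3M 3B; the east bank: 2M 1B)
7. 1 merchant and 1 bandit → the east bank.  (the west bank: 2M 2B; the east bank: 3M 2B)
8. 1 merchant ← the west bank.  (the west bank: 3M 2B; the east bank: 2M 2B)
9. 1 merchant and 1 bandit → the east bank.  (the west bank: 2M 1B; the east bank: 3M 3B)
10. 1 bandit ← the west bank.  (the west bank: 2M 2B; the east bank: 3M 2B)
11. 1 merchant and 1 bandit → the east bank.  (the west bank: 1M 1B; the east bank: 4M 3B)
12. 1 merchant ← the west bank.  (the west bank: 2M 1B; the east bank: 3M 3B)
13. 1 merchant and 1 bandit → the east bank.  (the west bank: 1M 0B; the east bank: 4M 4B)
14. 1 bandit ← the west bank.  (the west bank: 1M 1B; the east bank: 4M 3B)
15. 1 merchant and 1 bandit → the east bank.  (the west bank: 0M 0B; the east bank: 5M 4B)

Yes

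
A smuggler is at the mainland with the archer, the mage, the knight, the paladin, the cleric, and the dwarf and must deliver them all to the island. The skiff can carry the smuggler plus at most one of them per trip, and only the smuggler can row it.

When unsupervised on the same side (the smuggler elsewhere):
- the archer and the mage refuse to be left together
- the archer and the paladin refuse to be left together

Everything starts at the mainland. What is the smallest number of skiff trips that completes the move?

13

Counting alone: the smuggler can take at most 1 across per trip to the island, so moving all 6 needs at least 6 loaded trips out, with a return between consecutive ones — at least 11 crossings.
The safety rule pushes this higher. Following every safe sequence of crossings, the most of the 6 that can be at the island as the skiff arrives there on crossing 11 is 5 — never all 6.
So no plan with fewer than 13 crossings exists, and this one achieves 13:
1. Smuggler goes to the island with the archer.  [the mainland: the cleric, the dwarf, the knight, the mage, the paladin | the island: the archer]
2. Smuggler goes back to the mainland alone.  [the mainland: the cleric, the dwarf, the knight, the mage, the paladin | the island: the archer]
3. Smuggler goes to the island with the mage.  [the mainland: the cleric, the dwarf, the knight, the paladin | the island: the archer, the mage]
4. Smuggler goes back to the mainland with the archer.  [the mainland: the archer, the cleric, the dwarf, the knight, the paladin | the island: the mage]
5. Smuggler goes to the island with the paladin.  [the mainland: the archer, the cleric, the dwarf, the knight | the island: the mage, the paladin]
6. Smuggler goes back to the mainland alone.  [the mainland: the archer, the cleric, the dwarf, the knight | the island: the mage, the paladin]
7. Smuggler goes to the island with the knight.  [the mainland: the archer, the cleric, the dwarf | the island: the knight, the mage, the paladin]
8. Smuggler goes back to the mainland alone.  [the mainland: the archer, the cleric, the dwarf | the island: the knight, the mage, the paladin]
9. Smuggler goes to the island with the cleric.  [the mainland: the archer, the dwarf | the island: the cleric, the knight, the mage, the paladin]
10. Smuggler goes back to the mainland alone.  [the mainland: the archer, the dwarf | the island: the cleric, the knight, the mage, the paladin]
11. Smuggler goes to the island with the dwarf.  [the mainland: the archer | the island: the cleric, the dwarf, the knight, the mage, the paladin]
12. Smuggler goes back to the mainland alone.  [the mainland: the archer | the island: the cleric, the dwarf, the knight, the mage, the paladin]
13. Smuggler goes to the island with the archer.  [the mainland: — | the island: the archer, the cleric, the dwarf, the knight, the mage, the paladin]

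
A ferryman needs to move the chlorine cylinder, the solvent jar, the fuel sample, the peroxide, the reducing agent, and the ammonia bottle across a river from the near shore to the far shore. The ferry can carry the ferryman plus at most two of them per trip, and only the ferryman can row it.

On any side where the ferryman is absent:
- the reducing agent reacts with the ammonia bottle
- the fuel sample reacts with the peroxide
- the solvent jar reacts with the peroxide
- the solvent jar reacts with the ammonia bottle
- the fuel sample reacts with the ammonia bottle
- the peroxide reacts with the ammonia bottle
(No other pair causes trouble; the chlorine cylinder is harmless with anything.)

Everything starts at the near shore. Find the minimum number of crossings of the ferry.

9

Counting alone: the ferryman can take at most 2 across per trip to the far shore, so moving all 6 needs at least 3 loaded trips out, with a return between consecutive ones — at least 5 crossings.
The safety rule pushes this higher. Following every safe sequence of crossings, the most of the 6 that can be at the far shore as the ferry arrives there on crossings 5, 7 is 4, 5 respectively — never all 6.
So no plan with fewer than 9 crossings exists, and this one achieves 9:
1. Ferryman goes to the far shore with the ammonia bottle and the peroxide.  [the near shore: the chlorine cylinder, the fuel sample, the reducing agent, the solvent jar | the far shore: the ammonia bottle, the peroxide]
2. Ferryman goes back to the near shore with the peroxide.  [the near shore: the chlorine cylinder, the fuel sample, the peroxide, the reducing agent, the solvent jar | the far shore: the ammonia bottle]
3. Ferryman goes to the far shore with the chlorine cylinder and the peroxide.  [the near shore: the fuel sample, the reducing agent, the solvent jar | the far shore: the ammonia bottle, the chlorine cylinder, the peroxide]
4. Ferryman goes back to the near shore with the peroxide.  [the near shore: the fuel sample, the peroxide, the reducing agent, the solvent jar | the far shore: the ammonia bottle, the chlorine cylinder]
5. Ferryman goes to the far shore with the fuel sample and the solvent jar.  [the near shore: the peroxide, the reducing agent | the far shore: the ammonia bottle, the chlorine cylinder, the fuel sample, the solvent jar]
6. Ferryman goes back to the near shore with the ammonia bottle.  [the near shore: the ammonia bottle, the peroxide, the reducing agent | the far shore: the chlorine cylinder, the fuel sample, the solvent jar]
7. Ferryman goes to the far shore with the peroxide and the reducing agent.  [the near shore: the ammonia bottle | the far shore: the chlorine cylinder, the fuel sample, the peroxide, the reducing agent, the solvent jar]
8. Ferryman goes back to the near shore with the peroxide.  [the near shore: the ammonia bottle, the peroxide | the far shore: the chlorine cylinder, the fuel sample, the reducing agent, the solvent jar]
9. Ferryman goes to the far shore with the ammonia bottle and the peroxide.  [the near shore: — | the far shore: the ammonia bottle, the chlorine cylinder, the fuel sample, the peroxide, the reducing agent, the solvent jar]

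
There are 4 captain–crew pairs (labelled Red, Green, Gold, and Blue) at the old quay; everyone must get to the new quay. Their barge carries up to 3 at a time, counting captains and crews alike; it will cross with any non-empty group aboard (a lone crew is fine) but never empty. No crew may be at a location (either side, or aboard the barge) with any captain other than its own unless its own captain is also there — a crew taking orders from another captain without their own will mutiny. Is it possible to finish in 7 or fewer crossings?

No

Counting alone: each trip to the new quay takes at most 3 across and each return brings at least 1 back, so after t trips out (and t−1 returns) at most 3t − (t−1) of the 8 are across; that first reaches 8 at t = 4, so at least 7 crossings are needed.
The safety rule pushes this higher. Following every safe sequence of crossings, the most of the 8 that can be at the new quay as the barge arrives there on crossing 7 is 7 — never all 8.
So the move cannot be finished within 7 crossings. (The shortest complete plan takes 9:)
1. captain Red and crew Red cross → the new quay.
2. captain Red crosses ← the old quay.
3. captain Green, captain Red, and crew Green cross → the new quay.
4. captain Red and crew Red cross ← the old quay.
5. captain Blue, captain Gold, and captain Red cross → the new quay.
6. crew Green crosses ← the old quay.
7. crew Green and crew Red cross → the new quay.
8. crew Red crosses ← the old quay.
9. crew Blue, crew Gold, and crew Red cross → the new quay.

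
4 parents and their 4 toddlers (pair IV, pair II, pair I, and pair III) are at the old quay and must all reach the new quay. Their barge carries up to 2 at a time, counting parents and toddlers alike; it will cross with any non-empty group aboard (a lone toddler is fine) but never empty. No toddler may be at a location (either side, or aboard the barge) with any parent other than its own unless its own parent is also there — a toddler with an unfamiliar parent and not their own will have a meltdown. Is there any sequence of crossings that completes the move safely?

No

Following every safe sequence of crossings from the start, the most of the 8 that can be at the new quay as the barge arrives there on crossings 1, 3, 5 is 2, 3, 4 respectively; the best ever achieved is 4 of 8.
From crossing 7 on, no configuration arises that was not already reachable earlier: only 44 distinct safe configurations (who is on which side, and where the barge is) can ever be reached, none of them has everyone across, and every continuation just revisits them. So no valid plan exists.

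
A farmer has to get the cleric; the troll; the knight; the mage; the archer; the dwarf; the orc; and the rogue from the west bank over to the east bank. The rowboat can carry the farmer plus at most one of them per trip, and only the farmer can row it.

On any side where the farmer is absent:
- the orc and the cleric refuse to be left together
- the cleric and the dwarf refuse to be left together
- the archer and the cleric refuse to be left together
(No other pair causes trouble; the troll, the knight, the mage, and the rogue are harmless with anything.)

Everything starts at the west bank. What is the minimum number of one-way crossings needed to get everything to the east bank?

Following every safe sequence of crossings from the start, the most of the 8 that can be at the east bank as the rowboat arrives there on crossings 1, 3, 5, 7, 9, 11 is 1, 2, 3, 4, 5, 6 respectively; the best ever achieved is 6 of 8.
From crossing 13 on, no configuration arises that was not already reachable earlier: only 144 distinct safe configurations (who is on which side, and where the rowboat is) can ever be reached, none of them has everyone across, and every continuation just revisits them. So no valid plan exists.

impossible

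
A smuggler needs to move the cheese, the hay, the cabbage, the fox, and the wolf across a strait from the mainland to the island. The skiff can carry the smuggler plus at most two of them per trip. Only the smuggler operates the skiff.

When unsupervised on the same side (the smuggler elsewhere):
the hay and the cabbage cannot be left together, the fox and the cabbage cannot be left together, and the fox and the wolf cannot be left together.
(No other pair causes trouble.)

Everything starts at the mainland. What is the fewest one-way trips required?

5

Counting alone: the smuggler can take at most 2 across per trip to the island, so moving all 5 needs at least 3 loaded trips out, with a return between consecutive ones — at least 5 crossings.
The plan below uses exactly 5 crossings, so it is optimal:
1. Smuggler goes to the island with the fox and the hay.  [the mainland: the cabbage, the cheese, the wolf | the island: the fox, the hay]
2. Smuggler goes back to the mainland alone.  [the mainland: the cabbage, the cheese, the wolf | the island: the fox, the hay]
3. Smuggler goes to the island with the cheese.  [the mainland: the cabbage, the wolf | the island: the cheese, the fox, the hay]
4. Smuggler goes back to the mainland alone.  [the mainland: the cabbage, the wolf | the island: the cheese, the fox, the hay]
5. Smuggler goes to the island with the cabbage and the wolf.  [the mainland: — | the island: the cabbage, the cheese, the fox, the hay, the wolf]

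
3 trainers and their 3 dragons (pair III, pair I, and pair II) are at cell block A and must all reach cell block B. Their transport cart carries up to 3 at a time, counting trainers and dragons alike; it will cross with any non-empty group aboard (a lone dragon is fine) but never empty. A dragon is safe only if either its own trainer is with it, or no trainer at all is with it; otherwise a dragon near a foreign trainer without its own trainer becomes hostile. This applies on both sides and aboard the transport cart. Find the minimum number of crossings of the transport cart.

Counting alone: each trip to cell block B takes at most 3 across and each return brings at least 1 back, so after t trips out (and t−1 returns) at most 3t − (t−1) of the 6 are across; that first reaches 6 at t = 3, so at least 5 crossings are needed.
The plan below uses exactly 5 crossings, so it is optimal:
1. dragon III and trainer III cross → cell block B.
2. trainer III crosses ← cell block A.
3. trainer I, trainer II, and trainer III cross → cell block B.
4. dragon III crosses ← cell block A.
5. dragon I, dragon II, and dragon III cross → cell block B.

5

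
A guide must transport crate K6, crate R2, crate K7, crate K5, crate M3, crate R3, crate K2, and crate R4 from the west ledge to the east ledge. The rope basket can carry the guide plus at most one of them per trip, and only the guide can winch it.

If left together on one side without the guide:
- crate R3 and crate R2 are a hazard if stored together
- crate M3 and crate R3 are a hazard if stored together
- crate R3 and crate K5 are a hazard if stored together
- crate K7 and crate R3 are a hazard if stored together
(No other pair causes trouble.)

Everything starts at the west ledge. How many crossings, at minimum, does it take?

Following every safe sequence of crossings from the start, the most of the 8 that can be at the east ledge as the rope basket arrives there on crossings 1, 3, 5, 7, 9 is 1, 2, 3, 4, 5 respectively; the best ever achieved is 5 of 8.
From crossing 11 on, no configuration arises that was not already reachable earlier: only 88 distinct safe configurations (who is on which side, and where the rope basket is) can ever be reached, none of them has everyone across, and every continuation just revisits them. So no valid plan exists.

impossible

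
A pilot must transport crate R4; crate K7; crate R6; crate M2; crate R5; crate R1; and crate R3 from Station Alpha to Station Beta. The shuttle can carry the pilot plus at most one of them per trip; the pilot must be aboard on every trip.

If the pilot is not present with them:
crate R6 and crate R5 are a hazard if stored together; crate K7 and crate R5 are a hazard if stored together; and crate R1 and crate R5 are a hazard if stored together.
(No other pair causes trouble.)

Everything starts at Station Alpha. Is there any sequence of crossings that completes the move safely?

Following every safe sequence of crossings from the start, the most of the 7 that can be at Station Beta as the shuttle arrives there on crossings 1, 3, 5, 7, 9 is 1, 2, 3, 4, 5 respectively; the best ever achieved is 5 of 7.
From crossing 11 on, no configuration arises that was not already reachable earlier: only 72 distinct safe configurations (who is on which side, and where the shuttle is) can ever be reached, none of them has everyone across, and every continuation just revisits them. So no valid plan exists.

No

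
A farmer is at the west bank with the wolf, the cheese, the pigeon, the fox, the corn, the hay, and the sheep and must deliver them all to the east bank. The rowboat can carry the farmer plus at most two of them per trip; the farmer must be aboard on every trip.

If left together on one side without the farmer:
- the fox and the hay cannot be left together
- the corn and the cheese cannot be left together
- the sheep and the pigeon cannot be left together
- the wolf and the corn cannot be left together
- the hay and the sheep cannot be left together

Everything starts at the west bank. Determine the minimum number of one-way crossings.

Whatever the first load, the items left behind include a forbidden pair without the farmer. No opening move is safe, so no plan exists.

impossible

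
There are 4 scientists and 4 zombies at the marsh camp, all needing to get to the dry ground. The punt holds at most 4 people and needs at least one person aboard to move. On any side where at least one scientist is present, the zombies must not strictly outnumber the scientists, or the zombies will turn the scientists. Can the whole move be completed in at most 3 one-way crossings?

No

Counting alone: each trip to the dry ground takes at most 4 across and each return brings at least 1 back, so after t trips out (and t−1 returns) at most 4t − (t−1) of the 8 are across; that first reaches 8 at t = 3, so at least 5 crossings are needed.
Since 3 < 5, 3 crossings cannot be enough. (The shortest complete plan in fact takes 5:)
1. 2 zombies → the dry ground.  (the marsh camp: 4S 2Z; the dry ground: 0S 2Z)
2. 1 zombie ← the marsh camp.  (the marsh camp: 4S 3Z; the dry ground: 0S 1Z)
3. 4 scientists → the dry ground.  (the marsh camp: 0S 3Z; the dry ground: 4S 1Z)
4. 1 zombie ← the marsh camp.  (the marsh camp: 0S 4Z; the dry ground: 4S 0Z)
5. 4 zombies → the dry ground.  (the marsh camp: 0S 0Z; the dry ground: 4S 4Z)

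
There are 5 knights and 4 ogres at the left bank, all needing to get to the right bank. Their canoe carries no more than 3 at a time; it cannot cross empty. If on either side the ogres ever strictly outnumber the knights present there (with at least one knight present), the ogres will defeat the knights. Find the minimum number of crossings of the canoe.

Counting alone: each trip to the right bank takes at most 3 across and each return brings at least 1 back, so after t trips out (and t−1 returns) at most 3t − (t−1) of the 9 are across; that first reaches 9 at t = 4, so at least 7 crossings are needed.
The plan below uses exactly 7 crossings, so it is optimal:
1. 3 ogres → the right bank.  (the left bank: 5K 1O; the right bank: 0K 3O)
2. 1 ogre ← the left bank.  (the left bank: 5K 2O; the right bank: 0K 2O)
3. 3 knights → the right bank.  (the left bank: 2K 2O; the right bank: 3K 2O)
4. 1 knight ← the left bank.  (the left bank: 3K 2O; the right bank: 2K 2O)
5. 2 knights and 1 ogre → the right bank.  (the left bank: 1K 1O; the right bank: 4K 3O)
6. 1 knight ← the left bank.  (the left bank: 2K 1O; the right bank: 3K 3O)
7. 2 knights and 1 ogre → the right bank.  (the left bank: 0K 0O; the right bank: 5K 4O)

7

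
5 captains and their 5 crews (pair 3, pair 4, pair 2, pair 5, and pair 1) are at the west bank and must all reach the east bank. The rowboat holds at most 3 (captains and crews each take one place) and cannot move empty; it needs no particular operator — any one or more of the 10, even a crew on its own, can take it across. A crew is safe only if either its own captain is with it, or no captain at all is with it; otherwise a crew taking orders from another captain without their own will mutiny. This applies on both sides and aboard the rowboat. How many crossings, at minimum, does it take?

11

Counting alone: each trip to the east bank takes at most 3 across and each return brings at least 1 back, so after t trips out (and t−1 returns) at most 3t − (t−1) of the 10 are across; that first reaches 10 at t = 5, so at least 9 crossings are needed.
The safety rule pushes this higher. Following every safe sequence of crossings, the most of the 10 that can be at the east bank as the rowboat arrives there on crossing 9 is 9 — never all 10.
So no plan with fewer than 11 crossings exists, and this one achieves 11:
1. captain 3 and crew 3 cross → the east bank.
2. captain 3 crosses ← the west bank.
3. crew 2, crew 4, and crew 5 cross → the east bank.
4. crew 3 crosses ← the west bank.
5. captain 2, captain 4, and captain 5 cross → the east bank.
6. captain 4 and crew 4 cross ← the west bank.
7. captain 1, captain 3, and captain 4 cross → the east bank.
8. crew 2 crosses ← the west bank.
9. crew 3 and crew 4 cross → the east bank.
10. crew 3 crosses ← the west bank.
11. crew 1, crew 2, and crew 3 cross → the east bank.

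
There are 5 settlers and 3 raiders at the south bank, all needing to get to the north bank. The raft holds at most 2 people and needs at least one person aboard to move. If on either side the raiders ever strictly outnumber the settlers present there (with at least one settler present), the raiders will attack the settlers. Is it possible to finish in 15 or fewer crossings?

Yes — this plan uses 13 crossings (≤ 15):
1. 2 raiders → the north bank.  (the south bank: 5S 1R; the north bank: 0S 2R)
2. 1 raider ← the south bank.  (the south bank: 5S 2R; the north bank: 0S 1R)
3. 2 raiders → the north bank.  (the south bank: 5S 0R; the north bank: 0S 3R)
4. 1 raider ← the south bank.  (the south bank: 5S 1R; the north bank: 0S 2R)
5. 2 settlers → the north bank.  (the south bank: 3S 1R; the north bank: 2S 2R)
6. 1 raider ← the south bank.  (the south bank: 3S 2R; the north bank: 2S 1R)
7. 1 settler and 1 raider → the north bank.  (the south bank: 2S 1R; the north bank: 3S 2R)
8. 1 raider ← the south bank.  (the south bank: 2S 2R; the north bank: 3S 1R)
9. 2 raiders → the north bank.  (the south bank: 2S 0R; the north bank: 3S 3R)
10. 1 raider ← the south bank.  (the south bank: 2S 1R; the north bank: 3S 2R)
11. 1 settler and 1 raider → the north bank.  (the south bank: 1S 0R; the north bank: 4S 3R)
12. 1 raider ← the south bank.  (the south bank: 1S 1R; the north bank: 4S 2R)
13. 1 settler and 1 raider → the north bank.  (the south bank: 0S 0R; the north bank: 5S 3R)

Yes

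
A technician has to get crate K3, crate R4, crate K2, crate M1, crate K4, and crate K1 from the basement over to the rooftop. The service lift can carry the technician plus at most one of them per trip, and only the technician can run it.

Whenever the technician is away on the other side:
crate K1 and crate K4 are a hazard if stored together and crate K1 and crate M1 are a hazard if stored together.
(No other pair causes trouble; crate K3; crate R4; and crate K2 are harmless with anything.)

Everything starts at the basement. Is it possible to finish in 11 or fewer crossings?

Counting alone: the technician can take at most 1 across per trip to the rooftop, so moving all 6 needs at least 6 loaded trips out, with a return between consecutive ones — at least 11 crossings.
The safety rule pushes this higher. Following every safe sequence of crossings, the most of the 6 that can be at the rooftop as the service lift arrives there on crossing 11 is 5 — never all 6.
So the move cannot be finished within 11 crossings. (The shortest complete plan takes 13:)
1. Technician goes to the rooftop with crate K1.
2. Technician goes back to the basement alone.
3. Technician goes to the rooftop with crate K3.
4. Technician goes back to the basement alone.
5. Technician goes to the rooftop with crate R4.
6. Technician goes back to the basement alone.
7. Technician goes to the rooftop with crate K2.
8. Technician goes back to the basement alone.
9. Technician goes to the rooftop with crate M1.
10. Technician goes back to the basement with crate K1.
11. Technician goes to the rooftop with crate K4.
12. Technician goes back to the basement alone.
13. Technician goes to the rooftop with crate K1.

No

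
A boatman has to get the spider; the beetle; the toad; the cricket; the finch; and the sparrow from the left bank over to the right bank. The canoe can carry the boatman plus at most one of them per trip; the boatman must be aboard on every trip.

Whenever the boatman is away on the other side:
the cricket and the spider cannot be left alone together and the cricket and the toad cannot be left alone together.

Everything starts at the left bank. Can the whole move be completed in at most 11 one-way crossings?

Counting alone: the boatman can take at most 1 across per trip to the right bank, so moving all 6 needs at least 6 loaded trips out, with a return between consecutive ones — at least 11 crossings.
The safety rule pushes this higher. Following every safe sequence of crossings, the most of the 6 that can be at the right bank as the canoe arrives there on crossing 11 is 5 — never all 6.
So the move cannot be finished within 11 crossings. (The shortest complete plan takes 13:)
1. Boatman goes to the right bank with the cricket.
2. Boatman goes back to the left bank alone.
3. Boatman goes to the right bank with the spider.
4. Boatman goes back to the left bank with the cricket.
5. Boatman goes to the right bank with the toad.
6. Boatman goes back to the left bank alone.
7. Boatman goes to the right bank with the beetle.
8. Boatman goes back to the left bank alone.
9. Boatman goes to the right bank with the finch.
10. Boatman goes back to the left bank alone.
11. Boatman goes to the right bank with the sparrow.
12. Boatman goes back to the left bank alone.
13. Boatman goes to the right bank with the cricket.

No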